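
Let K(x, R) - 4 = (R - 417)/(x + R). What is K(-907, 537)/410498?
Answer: 68/7594213 ≈ 8.9542e-6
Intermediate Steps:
K(x, R) = 4 + (-417 + R)/(R + x) (K(x, R) = 4 + (R - 417)/(x + R) = 4 + (-417 + R)/(R + x))
K(-907, 537)/410498 = ((-417 + 4*(-907) + 5*537)/(537 - 907))/410498 = ((-417 - 3628 + 2685)/(-370))*(1/410498) = -1/370*(-1360)*(1/410498) = (136/37)*(1/410498) = 68/7594213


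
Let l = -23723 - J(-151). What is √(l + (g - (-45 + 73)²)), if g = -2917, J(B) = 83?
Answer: I*√27507 ≈ 165.85*I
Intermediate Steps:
l = -23806 (l = -23723 - 1*83 = -23723 - 83 = -23806)
√(l + (g - (-45 + 73)²)) = √(-23806 + (-2917 - (-45 + 73)²)) = √(-23806 + (-2917 - 1*28²)) = √(-23806 + (-2917 - 1*784)) = √(-23806 + (-2917 - 784)) = √(-23806 - 3701) = √(-27507) = I*√27507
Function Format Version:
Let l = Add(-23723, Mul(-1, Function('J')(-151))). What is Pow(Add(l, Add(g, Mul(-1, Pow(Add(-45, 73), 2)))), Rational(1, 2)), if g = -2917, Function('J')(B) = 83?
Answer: Mul(I, Pow(27507, Rational(1, 2))) ≈ Mul(165.85, I)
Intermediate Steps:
l = -23806 (l = Add(-23723, Mul(-1, 83)) = Add(-23723, -83) = -23806)
Pow(Add(l, Add(g, Mul(-1, Pow(Add(-45, 73), 2)))), Rational(1, 2)) = Pow(Add(-23806, Add(-2917, Mul(-1, Pow(Add(-45, 73), 2)))), Rational(1, 2)) = Pow(Add(-23806, Add(-2917, Mul(-1, Pow(28, 2)))), Rational(1, 2)) = Pow(Add(-23806, Add(-2917, Mul(-1, 784))), Rational(1, 2)) = Pow(Add(-23806, Add(-2917, -784)), Rational(1, 2)) = Pow(Add(-23806, -3701), Rational(1, 2)) = Pow(-27507, Rational(1, 2)) = Mul(I, Pow(27507, Rational(1, 2)))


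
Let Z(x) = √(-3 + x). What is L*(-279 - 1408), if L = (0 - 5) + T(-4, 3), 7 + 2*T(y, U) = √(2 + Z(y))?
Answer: 28679/2 - 1687*√(2 + I*√7)/2 ≈ 12964.0 - 684.39*I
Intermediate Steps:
T(y, U) = -7/2 + √(2 + √(-3 + y))/2
L = -17/2 + √(2 + I*√7)/2 (L = (0 - 5) + (-7/2 + √(2 + √(-3 - 4))/2) = -5 + (-7/2 + √(2 + √(-7))/2) = -5 + (-7/2 + √(2 + I*√7)/2) = -17/2 + √(2 + I*√7)/2 ≈ -7.6848 + 0.40568*I)
L*(-279 - 1408) = (-17/2 + √(2 + I*√7)/2)*(-279 - 1408) = (-17/2 + √(2 + I*√7)/2)*(-1687) = 28679/2 - 1687*√(2 + I*√7)/2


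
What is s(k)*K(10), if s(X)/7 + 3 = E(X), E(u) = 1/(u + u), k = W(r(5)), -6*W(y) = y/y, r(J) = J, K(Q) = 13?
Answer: -546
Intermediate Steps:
W(y) = -1/6 (W(y) = -y/(6*y) = -1/6*1 = -1/6)
k = -1/6 ≈ -0.16667
E(u) = 1/(2*u)
s(X) = -21 + 7/(2*X) (s(X) = -21 + 7*(1/(2*X)) = -21 + 7/(2*X))
s(k)*K(10) = (-21 + 7/(2*(-1/6)))*13 = (-21 + (7/2)*(-6))*13 = (-21 - 21)*13 = -42*13 = -546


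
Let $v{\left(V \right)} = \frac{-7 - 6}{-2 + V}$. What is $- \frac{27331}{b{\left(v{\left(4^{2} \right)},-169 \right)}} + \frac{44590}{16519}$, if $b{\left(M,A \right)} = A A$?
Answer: $\frac{822054201}{471799159} \approx 1.7424$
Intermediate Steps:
$v{\left(V \right)} = - \frac{13}{-2 + V}$
$b{\left(M,A \right)} = A^{2}$
$- \frac{27331}{b{\left(v{\left(4^{2} \right)},-169 \right)}} + \frac{44590}{16519} = - \frac{27331}{\left(-169\right)^{2}} + \frac{44590}{16519} = - \frac{27331}{28561} + 44590 \cdot \frac{1}{16519} = \left(-27331\right) \frac{1}{28561} + \frac{44590}{16519} = - \frac{27331}{28561} + \frac{44590}{16519} = \frac{822054201}{471799159}$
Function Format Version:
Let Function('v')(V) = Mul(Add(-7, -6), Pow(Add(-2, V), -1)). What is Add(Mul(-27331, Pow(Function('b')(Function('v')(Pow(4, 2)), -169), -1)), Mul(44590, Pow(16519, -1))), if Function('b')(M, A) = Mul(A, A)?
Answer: Rational(822054201, 471799159) ≈ 1.7424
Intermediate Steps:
Function('v')(V) = Mul(-13, Pow(Add(-2, V), -1))
Function('b')(M, A) = Pow(A, 2)
Add(Mul(-27331, Pow(Function('b')(Function('v')(Pow(4, 2)), -169), -1)), Mul(44590, Pow(16519, -1))) = Add(Mul(-27331, Pow(Pow(-169, 2), -1)), Mul(44590, Pow(16519, -1))) = Add(Mul(-27331, Pow(28561, -1)), Mul(44590, Rational(1, 16519))) = Add(Mul(-27331, Rational(1, 28561)), Rational(44590, 16519)) = Add(Rational(-27331, 28561), Rational(44590, 16519)) = Rational(822054201, 471799159)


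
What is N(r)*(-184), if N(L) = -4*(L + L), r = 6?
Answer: 8832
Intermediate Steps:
N(L) = -8*L
N(r)*(-184) = -8*6*(-184) = -48*(-184) = 8832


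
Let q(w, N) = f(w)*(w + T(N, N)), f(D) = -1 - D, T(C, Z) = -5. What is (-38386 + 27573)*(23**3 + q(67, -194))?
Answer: -85974163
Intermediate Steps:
q(w, N) = (-1 - w)*(-5 + w) (q(w, N) = (-1 - w)*(w - 5) = (-1 - w)*(-5 + w))
(-38386 + 27573)*(23**3 + q(67, -194)) = (-38386 + 27573)*(23**3 - (1 + 67)*(-5 + 67)) = -10813*(12167 - 1*68*62) = -10813*(12167 - 4216) = -10813*7951 = -85974163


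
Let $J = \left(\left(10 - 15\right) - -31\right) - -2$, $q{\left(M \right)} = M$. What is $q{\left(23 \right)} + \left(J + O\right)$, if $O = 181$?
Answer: $232$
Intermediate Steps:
$J = 28$ ($J = \left(\left(10 - 15\right) + 31\right) + 2 = \left(-5 + 31\right) + 2 = 26 + 2 = 28$)
$q{\left(23 \right)} + \left(J + O\right) = 23 + \left(28 + 181\right) = 23 + 209 = 232$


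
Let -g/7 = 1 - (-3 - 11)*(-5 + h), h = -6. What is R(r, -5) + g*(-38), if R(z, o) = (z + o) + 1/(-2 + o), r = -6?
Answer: -284964/7 ≈ -40709.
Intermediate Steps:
R(z, o) = o + z + 1/(-2 + o) (R(z, o) = (o + z) + 1/(-2 + o) = o + z + 1/(-2 + o))
g = 1071 (g = -7*(1 - (-3 - 11)*(-5 - 6)) = -7*(1 - (-14)*(-11)) = -7*(1 - 1*154) = -7*(1 - 154) = -7*(-153) = 1071)
R(r, -5) + g*(-38) = (1 + (-5)² - 2*(-5) - 2*(-6) - 5*(-6))/(-2 - 5) + 1071*(-38) = (1 + 25 + 10 + 12 + 30)/(-7) - 40698 = -⅐*78 - 40698 = -78/7 - 40698 = -284964/7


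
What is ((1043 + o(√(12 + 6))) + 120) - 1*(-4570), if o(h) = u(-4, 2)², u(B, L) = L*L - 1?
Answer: 5742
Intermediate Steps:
u(B, L) = -1 + L² (u(B, L) = L² - 1 = -1 + L²)
o(h) = 9 (o(h) = (-1 + 2²)² = (-1 + 4)² = 3² = 9)
((1043 + o(√(12 + 6))) + 120) - 1*(-4570) = ((1043 + 9) + 120) - 1*(-4570) = (1052 + 120) + 4570 = 1172 + 4570 = 5742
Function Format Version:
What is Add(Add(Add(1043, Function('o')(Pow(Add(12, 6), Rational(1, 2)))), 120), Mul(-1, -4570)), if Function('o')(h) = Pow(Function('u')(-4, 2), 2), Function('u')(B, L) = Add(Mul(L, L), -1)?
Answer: 5742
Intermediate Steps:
Function('u')(B, L) = Add(-1, Pow(L, 2)) (Function('u')(B, L) = Add(Pow(L, 2), -1) = Add(-1, Pow(L, 2)))
Function('o')(h) = 9 (Function('o')(h) = Pow(Add(-1, Pow(2, 2)), 2) = Pow(Add(-1, 4), 2) = Pow(3, 2) = 9)
Add(Add(Add(1043, Function('o')(Pow(Add(12, 6), Rational(1, 2)))), 120), Mul(-1, -4570)) = Add(Add(Add(1043, 9), 120), Mul(-1, -4570)) = Add(Add(1052, 120), 4570) = Add(1172, 4570) = 5742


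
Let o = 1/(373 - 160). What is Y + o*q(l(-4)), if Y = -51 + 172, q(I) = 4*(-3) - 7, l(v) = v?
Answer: 25754/213 ≈ 120.91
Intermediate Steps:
o = 1/213 ≈ 0.0046948
q(I) = -19 (q(I) = -12 - 7 = -19)
Y = 121
Y + o*q(l(-4)) = 121 + (1/213)*(-19) = 121 - 19/213 = 25754/213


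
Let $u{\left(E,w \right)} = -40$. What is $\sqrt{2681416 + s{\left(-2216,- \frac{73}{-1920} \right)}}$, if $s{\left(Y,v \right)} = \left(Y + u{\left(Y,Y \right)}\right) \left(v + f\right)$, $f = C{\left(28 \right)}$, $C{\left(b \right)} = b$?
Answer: $\frac{\sqrt{1047264890}}{20} \approx 1618.1$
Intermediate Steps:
$f = 28$
$s{\left(Y,v \right)} = \left(-40 + Y\right) \left(28 + v\right)$ ($s{\left(Y,v \right)} = \left(Y - 40\right) \left(v + 28\right) = \left(-40 + Y\right) \left(28 + v\right)$)
$\sqrt{2681416 + s{\left(-2216,- \frac{73}{-1920} \right)}} = \sqrt{2681416 - \left(63168 + 2256 \left(-73\right) \frac{1}{-1920}\right)} = \sqrt{2681416 - \left(63168 + 2256 \left(-73\right) \left(- \frac{1}{1920}\right)\right)} = \sqrt{2681416 - \frac{2530151}{40}} = \sqrt{\frac{104726489}{40}} = \frac{\sqrt{1047264890}}{20}$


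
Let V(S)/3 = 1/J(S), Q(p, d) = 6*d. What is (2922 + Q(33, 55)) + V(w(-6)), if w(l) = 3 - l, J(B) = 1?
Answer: 3255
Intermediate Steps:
V(S) = 3 (V(S) = 3/1 = 3*1 = 3)
(2922 + Q(33, 55)) + V(w(-6)) = (2922 + 6*55) + 3 = (2922 + 330) + 3 = 3252 + 3 = 3255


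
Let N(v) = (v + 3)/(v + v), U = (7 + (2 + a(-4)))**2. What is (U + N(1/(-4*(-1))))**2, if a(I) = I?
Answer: 3969/4 ≈ 992.25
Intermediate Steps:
U = 25 (U = (7 + (2 - 4))**2 = (7 - 2)**2 = 5**2 = 25)
N(v) = (3 + v)/(2*v) (N(v) = (3 + v)/((2*v)) = (3 + v)*(1/(2*v)) = (3 + v)/(2*v))
(U + N(1/(-4*(-1))))**2 = (25 + (3 + 1/(-4*(-1)))/(2*(1/(-4*(-1)))))**2 = (25 + (3 + 1/4)/(2*(1/4)))**2 = (25 + (1/2)*4*(13/4))**2 = (25 + 13/2)**2 = (63/2)**2 = 3969/4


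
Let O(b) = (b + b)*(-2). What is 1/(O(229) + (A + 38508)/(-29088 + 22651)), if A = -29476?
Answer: -6437/5905324 ≈ -0.0010900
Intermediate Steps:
O(b) = -4*b (O(b) = (2*b)*(-2) = -4*b)
1/(O(229) + (A + 38508)/(-29088 + 22651)) = 1/(-4*229 + (-29476 + 38508)/(-29088 + 22651)) = 1/(-916 + 9032/(-6437)) = 1/(-916 + 9032*(-1/6437)) = 1/(-916 - 9032/6437) = 1/(-5905324/6437) = -6437/5905324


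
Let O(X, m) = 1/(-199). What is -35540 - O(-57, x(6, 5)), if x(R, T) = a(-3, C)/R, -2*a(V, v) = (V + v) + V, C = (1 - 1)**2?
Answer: -7072459/199 ≈ -35540.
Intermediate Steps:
C = 0 (C = 0**2 = 0)
a(V, v) = -V - v/2 (a(V, v) = -((V + v) + V)/2 = -(v + 2*V)/2 = -V - v/2)
x(R, T) = 3/R (x(R, T) = (-1*(-3) - 1/2*0)/R = (3 + 0)/R = 3/R)
O(X, m) = -1/199
-35540 - O(-57, x(6, 5)) = -35540 - 1*(-1/199) = -35540 + 1/199 = -7072459/199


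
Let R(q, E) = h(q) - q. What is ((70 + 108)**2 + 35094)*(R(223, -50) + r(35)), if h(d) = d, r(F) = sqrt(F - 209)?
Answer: 66778*I*sqrt(174) ≈ 8.8086e+5*I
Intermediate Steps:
r(F) = sqrt(-209 + F)
R(q, E) = 0 (R(q, E) = q - q = 0)
((70 + 108)**2 + 35094)*(R(223, -50) + r(35)) = ((70 + 108)**2 + 35094)*(0 + sqrt(-209 + 35)) = (178**2 + 35094)*(0 + sqrt(-174)) = (31684 + 35094)*(0 + I*sqrt(174)) = 66778*(I*sqrt(174)) = 66778*I*sqrt(174)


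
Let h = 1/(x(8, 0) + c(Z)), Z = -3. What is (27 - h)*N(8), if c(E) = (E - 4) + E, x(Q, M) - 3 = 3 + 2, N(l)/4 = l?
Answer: 880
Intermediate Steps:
N(l) = 4*l
x(Q, M) = 8 (x(Q, M) = 3 + (3 + 2) = 3 + 5 = 8)
c(E) = -4 + 2*E (c(E) = (-4 + E) + E = -4 + 2*E)
h = -½ (h = 1/(8 + (-4 + 2*(-3))) = 1/(8 + (-4 - 6)) = 1/(8 - 10) = 1/(-2) = -½ ≈ -0.50000)
(27 - h)*N(8) = (27 - 1*(-½))*(4*8) = (27 + ½)*32 = (55/2)*32 = 880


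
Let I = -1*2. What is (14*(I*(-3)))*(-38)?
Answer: -3192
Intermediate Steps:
I = -2
(14*(I*(-3)))*(-38) = (14*(-2*(-3)))*(-38) = (14*6)*(-38) = 84*(-38) = -3192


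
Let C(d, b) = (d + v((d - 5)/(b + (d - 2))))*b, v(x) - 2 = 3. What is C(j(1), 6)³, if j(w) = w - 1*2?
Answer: 13824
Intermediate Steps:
v(x) = 5 (v(x) = 2 + 3 = 5)
j(w) = -2 + w (j(w) = w - 2 = -2 + w)
C(d, b) = b*(5 + d) (C(d, b) = (d + 5)*b = (5 + d)*b = b*(5 + d))
C(j(1), 6)³ = (6*(5 + (-2 + 1)))³ = (6*(5 - 1))³ = (6*4)³ = 24³ = 13824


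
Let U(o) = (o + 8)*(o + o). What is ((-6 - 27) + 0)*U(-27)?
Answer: -33858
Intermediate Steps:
U(o) = 2*o*(8 + o) (U(o) = (8 + o)*(2*o) = 2*o*(8 + o))
((-6 - 27) + 0)*U(-27) = ((-6 - 27) + 0)*(2*(-27)*(8 - 27)) = (-33 + 0)*(2*(-27)*(-19)) = -33*1026 = -33858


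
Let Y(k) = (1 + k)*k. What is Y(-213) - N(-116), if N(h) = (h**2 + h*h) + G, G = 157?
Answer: 18087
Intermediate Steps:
Y(k) = k*(1 + k)
N(h) = 157 + 2*h**2 (N(h) = (h**2 + h*h) + 157 = (h**2 + h**2) + 157 = 2*h**2 + 157 = 157 + 2*h**2)
Y(-213) - N(-116) = -213*(1 - 213) - (157 + 2*(-116)**2) = -213*(-212) - (157 + 2*13456) = 45156 - (157 + 26912) = 45156 - 1*27069 = 45156 - 27069 = 18087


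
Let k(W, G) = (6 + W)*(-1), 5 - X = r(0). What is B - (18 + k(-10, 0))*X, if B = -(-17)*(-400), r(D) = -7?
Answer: -7064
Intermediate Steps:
X = 12 (X = 5 - 1*(-7) = 5 + 7 = 12)
k(W, G) = -6 - W
B = -6800 (B = -17*400 = -6800)
B - (18 + k(-10, 0))*X = -6800 - (18 + (-6 - 1*(-10)))*12 = -6800 - (18 + (-6 + 10))*12 = -6800 - (18 + 4)*12 = -6800 - 22*12 = -6800 - 1*264 = -6800 - 264 = -7064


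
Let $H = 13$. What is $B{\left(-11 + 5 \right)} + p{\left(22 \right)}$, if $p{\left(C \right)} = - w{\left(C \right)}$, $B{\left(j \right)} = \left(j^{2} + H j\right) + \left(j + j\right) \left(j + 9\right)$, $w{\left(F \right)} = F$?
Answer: $-100$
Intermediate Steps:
$B{\left(j \right)} = j^{2} + 13 j + 2 j \left(9 + j\right)$ ($B{\left(j \right)} = \left(j^{2} + 13 j\right) + \left(j + j\right) \left(j + 9\right) = \left(j^{2} + 13 j\right) + 2 j \left(9 + j\right) = j^{2} + 13 j + 2 j \left(9 + j\right)$)
$p{\left(C \right)} = - C$
$B{\left(-11 + 5 \right)} + p{\left(22 \right)} = \left(-11 + 5\right) \left(31 + 3 \left(-11 + 5\right)\right) - 22 = - 6 \left(31 + 3 \left(-6\right)\right) - 22 = - 6 \left(31 - 18\right) - 22 = \left(-6\right) 13 - 22 = -78 - 22 = -100$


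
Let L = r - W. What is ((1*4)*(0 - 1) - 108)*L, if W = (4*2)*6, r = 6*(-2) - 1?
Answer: 6832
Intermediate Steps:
r = -13 (r = -12 - 1 = -13)
W = 48 (W = 8*6 = 48)
L = -61 (L = -13 - 1*48 = -13 - 48 = -61)
((1*4)*(0 - 1) - 108)*L = ((1*4)*(0 - 1) - 108)*(-61) = (4*(-1) - 108)*(-61) = (-4 - 108)*(-61) = -112*(-61) = 6832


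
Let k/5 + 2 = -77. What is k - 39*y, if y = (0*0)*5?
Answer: -395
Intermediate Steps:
k = -395 (k = -10 + 5*(-77) = -10 - 385 = -395)
y = 0 (y = 0*5 = 0)
k - 39*y = -395 - 39*0 = -395 + 0 = -395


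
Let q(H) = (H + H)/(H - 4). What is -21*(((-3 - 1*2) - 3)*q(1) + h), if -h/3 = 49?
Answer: 2975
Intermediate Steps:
q(H) = 2*H/(-4 + H) (q(H) = (2*H)/(-4 + H) = 2*H/(-4 + H))
h = -147 (h = -3*49 = -147)
-21*(((-3 - 1*2) - 3)*q(1) + h) = -21*(((-3 - 1*2) - 3)*(2*1/(-4 + 1)) - 147) = -21*(((-3 - 2) - 3)*(2*1/(-3)) - 147) = -21*((-5 - 3)*(2*1*(-⅓)) - 147) = -21*(-8*(-⅔) - 147) = -21*(16/3 - 147) = -21*(-425/3) = 2975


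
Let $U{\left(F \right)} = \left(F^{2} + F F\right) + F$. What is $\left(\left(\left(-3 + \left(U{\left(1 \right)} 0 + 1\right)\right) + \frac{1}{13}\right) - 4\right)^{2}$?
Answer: $\frac{5929}{169} \approx 35.083$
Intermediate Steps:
$U{\left(F \right)} = F + 2 F^{2}$ ($U{\left(F \right)} = \left(F^{2} + F^{2}\right) + F = 2 F^{2} + F = F + 2 F^{2}$)
$\left(\left(\left(-3 + \left(U{\left(1 \right)} 0 + 1\right)\right) + \frac{1}{13}\right) - 4\right)^{2} = \left(\left(\left(-3 + \left(1 \left(1 + 2 \cdot 1\right) 0 + 1\right)\right) + \frac{1}{13}\right) - 4\right)^{2} = \left(\left(\left(-3 + \left(1 \left(1 + 2\right) 0 + 1\right)\right) + \frac{1}{13}\right) - 4\right)^{2} = \left(\left(\left(-3 + \left(1 \cdot 3 \cdot 0 + 1\right)\right) + \frac{1}{13}\right) - 4\right)^{2} = \left(\left(\left(-3 + \left(3 \cdot 0 + 1\right)\right) + \frac{1}{13}\right) - 4\right)^{2} = \left(\left(\left(-3 + \left(0 + 1\right)\right) + \frac{1}{13}\right) - 4\right)^{2} = \left(\left(\left(-3 + 1\right) + \frac{1}{13}\right) - 4\right)^{2} = \left(\left(-2 + \frac{1}{13}\right) - 4\right)^{2} = \left(- \frac{25}{13} - 4\right)^{2} = \left(- \frac{77}{13}\right)^{2} = \frac{5929}{169}$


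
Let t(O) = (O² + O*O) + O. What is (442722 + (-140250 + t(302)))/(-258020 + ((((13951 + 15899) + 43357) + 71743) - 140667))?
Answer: -485182/253737 ≈ -1.9121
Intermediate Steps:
t(O) = O + 2*O² (t(O) = (O² + O²) + O = 2*O² + O = O + 2*O²)
(442722 + (-140250 + t(302)))/(-258020 + ((((13951 + 15899) + 43357) + 71743) - 140667)) = (442722 + (-140250 + 302*(1 + 2*302)))/(-258020 + ((((13951 + 15899) + 43357) + 71743) - 140667)) = (442722 + (-140250 + 302*(1 + 604)))/(-258020 + (((29850 + 43357) + 71743) - 140667)) = (442722 + (-140250 + 302*605))/(-258020 + ((73207 + 71743) - 140667)) = (442722 + (-140250 + 182710))/(-258020 + (144950 - 140667)) = (442722 + 42460)/(-258020 + 4283) = 485182/(-253737) = 485182*(-1/253737) = -485182/253737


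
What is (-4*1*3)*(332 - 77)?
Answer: -3060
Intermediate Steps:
(-4*1*3)*(332 - 77) = -4*3*255 = -12*255 = -3060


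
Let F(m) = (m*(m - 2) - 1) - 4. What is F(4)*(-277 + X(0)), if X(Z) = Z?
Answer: -831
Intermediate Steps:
F(m) = -5 + m*(-2 + m) (F(m) = (m*(-2 + m) - 1) - 4 = (-1 + m*(-2 + m)) - 4 = -5 + m*(-2 + m))
F(4)*(-277 + X(0)) = (-5 + 4² - 2*4)*(-277 + 0) = (-5 + 16 - 8)*(-277) = 3*(-277) = -831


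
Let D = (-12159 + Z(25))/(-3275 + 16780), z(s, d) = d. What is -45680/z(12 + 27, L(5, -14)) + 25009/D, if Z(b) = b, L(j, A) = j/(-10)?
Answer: 770815695/12134 ≈ 63525.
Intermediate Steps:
L(j, A) = -j/10 (L(j, A) = j*(-⅒) = -j/10)
D = -12134/13505 (D = (-12159 + 25)/(-3275 + 16780) = -12134/13505 ≈ -0.89848)
-45680/z(12 + 27, L(5, -14)) + 25009/D = -45680/((-⅒*5)) + 25009/(-12134/13505) = -45680/(-½) + 25009*(-13505/12134) = -45680*(-2) - 337746545/12134 = 91360 - 337746545/12134 = 770815695/12134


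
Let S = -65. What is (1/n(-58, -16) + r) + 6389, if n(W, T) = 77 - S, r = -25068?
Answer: -2652417/142 ≈ -18679.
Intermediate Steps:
n(W, T) = 142 (n(W, T) = 77 - 1*(-65) = 77 + 65 = 142)
(1/n(-58, -16) + r) + 6389 = (1/142 - 25068) + 6389 = -3559655/142 + 6389 = -2652417/142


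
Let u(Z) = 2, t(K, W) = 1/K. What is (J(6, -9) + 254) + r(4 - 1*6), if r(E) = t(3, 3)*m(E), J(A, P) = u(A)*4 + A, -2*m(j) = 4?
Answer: 802/3 ≈ 267.33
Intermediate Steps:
m(j) = -2 (m(j) = -1/2*4 = -2)
J(A, P) = 8 + A (J(A, P) = 2*4 + A = 8 + A)
r(E) = -2/3
(J(6, -9) + 254) + r(4 - 1*6) = ((8 + 6) + 254) - 2/3 = (14 + 254) - 2/3 = 268 - 2/3 = 802/3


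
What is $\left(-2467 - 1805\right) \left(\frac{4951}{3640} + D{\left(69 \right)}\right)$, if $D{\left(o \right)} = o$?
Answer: $- \frac{136763274}{455} \approx -3.0058 \cdot 10^{5}$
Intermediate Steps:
$\left(-2467 - 1805\right) \left(\frac{4951}{3640} + D{\left(69 \right)}\right) = \left(-2467 - 1805\right) \left(\frac{4951}{3640} + 69\right) = - 4272 \left(4951 \cdot \frac{1}{3640} + 69\right) = - 4272 \left(\frac{4951}{3640} + 69\right) = \left(-4272\right) \frac{256111}{3640} = - \frac{136763274}{455}$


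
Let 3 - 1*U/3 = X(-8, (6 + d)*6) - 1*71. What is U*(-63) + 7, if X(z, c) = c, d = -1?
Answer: -8309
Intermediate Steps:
U = 132 (U = 9 - 3*((6 - 1)*6 - 1*71) = 9 - 3*(5*6 - 71) = 9 - 3*(30 - 71) = 9 - 3*(-41) = 9 + 123 = 132)
U*(-63) + 7 = 132*(-63) + 7 = -8316 + 7 = -8309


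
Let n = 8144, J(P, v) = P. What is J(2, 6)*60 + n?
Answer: 8264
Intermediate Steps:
J(2, 6)*60 + n = 2*60 + 8144 = 120 + 8144 = 8264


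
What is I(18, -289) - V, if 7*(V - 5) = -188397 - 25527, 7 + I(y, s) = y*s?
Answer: 177426/7 ≈ 25347.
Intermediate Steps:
I(y, s) = -7 + s*y (I(y, s) = -7 + y*s = -7 + s*y)
V = -213889/7 (V = 5 + (-188397 - 25527)/7 = 5 + (1/7)*(-213924) = 5 - 213924/7 = -213889/7 ≈ -30556.)
I(18, -289) - V = (-7 - 289*18) - 1*(-213889/7) = (-7 - 5202) + 213889/7 = -5209 + 213889/7 = 177426/7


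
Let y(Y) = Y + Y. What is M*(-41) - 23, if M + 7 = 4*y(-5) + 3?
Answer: 1781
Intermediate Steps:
y(Y) = 2*Y
M = -44 (M = -7 + (4*(2*(-5)) + 3) = -7 + (4*(-10) + 3) = -7 + (-40 + 3) = -7 - 37 = -44)
M*(-41) - 23 = -44*(-41) - 23 = 1804 - 23 = 1781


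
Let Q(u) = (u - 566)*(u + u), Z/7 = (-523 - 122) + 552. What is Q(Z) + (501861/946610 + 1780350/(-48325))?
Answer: 2899309323800193/1829797130 ≈ 1.5845e+6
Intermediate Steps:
Z = -651 (Z = 7*((-523 - 122) + 552) = 7*(-645 + 552) = 7*(-93) = -651)
Q(u) = 2*u*(-566 + u) (Q(u) = (-566 + u)*(2*u) = 2*u*(-566 + u))
Q(Z) + (501861/946610 + 1780350/(-48325)) = 2*(-651)*(-566 - 651) + (501861/946610 + 1780350/(-48325)) = 2*(-651)*(-1217) + (501861*(1/946610) + 1780350*(-1/48325)) = 1584534 + (501861/946610 - 71214/1933) = 1584534 - 66441787227/1829797130 = 2899309323800193/1829797130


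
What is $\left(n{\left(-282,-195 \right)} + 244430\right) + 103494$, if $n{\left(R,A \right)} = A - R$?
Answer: $348011$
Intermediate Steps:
$\left(n{\left(-282,-195 \right)} + 244430\right) + 103494 = \left(\left(-195 - -282\right) + 244430\right) + 103494 = \left(\left(-195 + 282\right) + 244430\right) + 103494 = \left(87 + 244430\right) + 103494 = 244517 + 103494 = 348011$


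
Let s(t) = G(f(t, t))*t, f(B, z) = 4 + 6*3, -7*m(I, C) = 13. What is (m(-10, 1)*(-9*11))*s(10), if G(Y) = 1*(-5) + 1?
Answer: -51480/7 ≈ -7354.3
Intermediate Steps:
m(I, C) = -13/7 (m(I, C) = -⅐*13 = -13/7)
f(B, z) = 22 (f(B, z) = 4 + 18 = 22)
G(Y) = -4 (G(Y) = -5 + 1 = -4)
s(t) = -4*t
(m(-10, 1)*(-9*11))*s(10) = (-(-117)*11/7)*(-4*10) = -13/7*(-99)*(-40) = (1287/7)*(-40) = -51480/7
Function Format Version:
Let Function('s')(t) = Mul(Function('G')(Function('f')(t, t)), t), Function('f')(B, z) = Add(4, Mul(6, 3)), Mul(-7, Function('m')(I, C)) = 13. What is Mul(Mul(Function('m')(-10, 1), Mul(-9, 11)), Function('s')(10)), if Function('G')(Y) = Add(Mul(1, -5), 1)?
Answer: Rational(-51480, 7) ≈ -7354.3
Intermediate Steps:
Function('m')(I, C) = Rational(-13, 7) (Function('m')(I, C) = Mul(Rational(-1, 7), 13) = Rational(-13, 7))
Function('f')(B, z) = 22 (Function('f')(B, z) = Add(4, 18) = 22)
Function('G')(Y) = -4 (Function('G')(Y) = Add(-5, 1) = -4)
Function('s')(t) = Mul(-4, t)
Mul(Mul(Function('m')(-10, 1), Mul(-9, 11)), Function('s')(10)) = Mul(Mul(Rational(-13, 7), Mul(-9, 11)), Mul(-4, 10)) = Mul(Mul(Rational(-13, 7), -99), -40) = Mul(Rational(1287, 7), -40) = Rational(-51480, 7)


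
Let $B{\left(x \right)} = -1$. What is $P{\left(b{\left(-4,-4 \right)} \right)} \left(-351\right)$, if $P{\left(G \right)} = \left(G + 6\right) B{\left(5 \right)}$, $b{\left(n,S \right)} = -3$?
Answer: $1053$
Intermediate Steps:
$P{\left(G \right)} = -6 - G$ ($P{\left(G \right)} = \left(G + 6\right) \left(-1\right) = \left(6 + G\right) \left(-1\right) = -6 - G$)
$P{\left(b{\left(-4,-4 \right)} \right)} \left(-351\right) = \left(-6 - -3\right) \left(-351\right) = \left(-6 + 3\right) \left(-351\right) = \left(-3\right) \left(-351\right) = 1053$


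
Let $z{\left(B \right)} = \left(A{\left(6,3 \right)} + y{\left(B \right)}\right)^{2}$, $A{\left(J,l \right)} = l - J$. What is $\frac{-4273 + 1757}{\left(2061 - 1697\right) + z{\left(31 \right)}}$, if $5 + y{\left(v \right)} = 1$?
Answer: $- \frac{2516}{413} \approx -6.092$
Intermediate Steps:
$y{\left(v \right)} = -4$ ($y{\left(v \right)} = -5 + 1 = -4$)
$z{\left(B \right)} = 49$ ($z{\left(B \right)} = \left(\left(3 - 6\right) - 4\right)^{2} = \left(-3 - 4\right)^{2} = \left(-7\right)^{2} = 49$)
$\frac{-4273 + 1757}{\left(2061 - 1697\right) + z{\left(31 \right)}} = \frac{-4273 + 1757}{\left(2061 - 1697\right) + 49} = - \frac{2516}{364 + 49} = - \frac{2516}{413}$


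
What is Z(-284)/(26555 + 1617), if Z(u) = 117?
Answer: 117/28172 ≈ 0.0041531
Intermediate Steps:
Z(-284)/(26555 + 1617) = 117/(26555 + 1617) = 117/28172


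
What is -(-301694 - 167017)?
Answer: 468711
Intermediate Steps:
-(-301694 - 167017) = -1*(-468711) = 468711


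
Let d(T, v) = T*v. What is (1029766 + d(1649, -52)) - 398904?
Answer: 545114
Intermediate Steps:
(1029766 + d(1649, -52)) - 398904 = (1029766 + 1649*(-52)) - 398904 = (1029766 - 85748) - 398904 = 944018 - 398904 = 545114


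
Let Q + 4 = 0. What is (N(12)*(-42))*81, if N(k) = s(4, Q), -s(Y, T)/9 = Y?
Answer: 122472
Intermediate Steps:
Q = -4 (Q = -4 + 0 = -4)
s(Y, T) = -9*Y
N(k) = -36 (N(k) = -9*4 = -36)
(N(12)*(-42))*81 = -36*(-42)*81 = 1512*81 = 122472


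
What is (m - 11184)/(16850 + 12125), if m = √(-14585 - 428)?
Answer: -11184/28975 + I*√15013/28975 ≈ -0.38599 + 0.0042287*I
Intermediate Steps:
m = I*√15013 (m = √(-15013) = I*√15013 ≈ 122.53*I)
(m - 11184)/(16850 + 12125) = (I*√15013 - 11184)/(16850 + 12125) = (-11184 + I*√15013)/28975 = (-11184 + I*√15013)*(1/28975) = -11184/28975 + I*√15013/28975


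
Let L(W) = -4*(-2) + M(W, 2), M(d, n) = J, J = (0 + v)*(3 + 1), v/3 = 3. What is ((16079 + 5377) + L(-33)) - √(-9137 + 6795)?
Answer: 21500 - I*√2342 ≈ 21500.0 - 48.394*I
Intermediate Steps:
v = 9 (v = 3*3 = 9)
J = 36 (J = (0 + 9)*(3 + 1) = 9*4 = 36)
M(d, n) = 36
L(W) = 44 (L(W) = -4*(-2) + 36 = 8 + 36 = 44)
((16079 + 5377) + L(-33)) - √(-9137 + 6795) = ((16079 + 5377) + 44) - √(-9137 + 6795) = (21456 + 44) - √(-2342) = 21500 - I*√2342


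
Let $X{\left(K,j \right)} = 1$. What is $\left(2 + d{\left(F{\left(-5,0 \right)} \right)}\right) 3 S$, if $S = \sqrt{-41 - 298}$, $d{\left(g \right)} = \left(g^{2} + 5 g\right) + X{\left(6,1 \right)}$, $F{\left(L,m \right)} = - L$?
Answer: $159 i \sqrt{339} \approx 2927.5 i$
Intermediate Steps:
$d{\left(g \right)} = 1 + g^{2} + 5 g$ ($d{\left(g \right)} = \left(g^{2} + 5 g\right) + 1 = 1 + g^{2} + 5 g$)
$S = i \sqrt{339}$ ($S = \sqrt{-339} = i \sqrt{339} \approx 18.412 i$)
$\left(2 + d{\left(F{\left(-5,0 \right)} \right)}\right) 3 S = \left(2 + \left(1 + \left(\left(-1\right) \left(-5\right)\right)^{2} + 5 \left(\left(-1\right) \left(-5\right)\right)\right)\right) 3 i \sqrt{339} = \left(2 + \left(1 + 5^{2} + 5 \cdot 5\right)\right) 3 i \sqrt{339} = \left(2 + \left(1 + 25 + 25\right)\right) 3 i \sqrt{339} = \left(2 + 51\right) 3 i \sqrt{339} = 53 \cdot 3 i \sqrt{339} = 159 i \sqrt{339}$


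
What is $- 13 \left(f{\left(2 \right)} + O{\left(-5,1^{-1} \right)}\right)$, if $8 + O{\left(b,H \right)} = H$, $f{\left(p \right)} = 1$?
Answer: $78$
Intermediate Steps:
$O{\left(b,H \right)} = -8 + H$
$- 13 \left(f{\left(2 \right)} + O{\left(-5,1^{-1} \right)}\right) = - 13 \left(1 - \left(8 - 1^{-1}\right)\right) = - 13 \left(1 + \left(-8 + 1\right)\right) = - 13 \left(1 - 7\right) = \left(-13\right) \left(-6\right) = 78$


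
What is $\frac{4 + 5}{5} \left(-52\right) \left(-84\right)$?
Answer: $\frac{39312}{5} \approx 7862.4$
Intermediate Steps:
$\frac{4 + 5}{5} \left(-52\right) \left(-84\right) = \frac{1}{5} \cdot 9 \left(-52\right) \left(-84\right) = \frac{9}{5} \left(-52\right) \left(-84\right) = \left(- \frac{468}{5}\right) \left(-84\right) = \frac{39312}{5}$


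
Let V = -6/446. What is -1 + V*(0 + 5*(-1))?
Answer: -208/223 ≈ -0.93274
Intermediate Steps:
V = -3/223 (V = -6*1/446 = -3/223 ≈ -0.013453)
-1 + V*(0 + 5*(-1)) = -1 - 3*(0 + 5*(-1))/223 = -1 - 3*(0 - 5)/223 = -1 - 3/223*(-5) = -1 + 15/223 = -208/223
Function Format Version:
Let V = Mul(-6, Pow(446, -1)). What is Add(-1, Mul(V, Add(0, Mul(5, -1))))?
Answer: Rational(-208, 223) ≈ -0.93274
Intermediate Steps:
V = Rational(-3, 223) (V = Mul(-6, Rational(1, 446)) = Rational(-3, 223) ≈ -0.013453)
Add(-1, Mul(V, Add(0, Mul(5, -1)))) = Add(-1, Mul(Rational(-3, 223), Add(0, Mul(5, -1)))) = Add(-1, Mul(Rational(-3, 223), Add(0, -5))) = Add(-1, Mul(Rational(-3, 223), -5)) = Add(-1, Rational(15, 223)) = Rational(-208, 223)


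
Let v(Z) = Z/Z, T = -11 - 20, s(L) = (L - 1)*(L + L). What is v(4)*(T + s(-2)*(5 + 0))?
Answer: 29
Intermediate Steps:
s(L) = 2*L*(-1 + L) (s(L) = (-1 + L)*(2*L) = 2*L*(-1 + L))
T = -31
v(Z) = 1
v(4)*(T + s(-2)*(5 + 0)) = 1*(-31 + (2*(-2)*(-1 - 2))*(5 + 0)) = 1*(-31 + (2*(-2)*(-3))*5) = 1*(-31 + 12*5) = 1*(-31 + 60) = 1*29 = 29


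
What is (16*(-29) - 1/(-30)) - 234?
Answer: -20939/30 ≈ -697.97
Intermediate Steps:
(16*(-29) - 1/(-30)) - 234 = (-464 - 1*(-1/30)) - 234 = (-464 + 1/30) - 234 = -13919/30 - 234 = -20939/30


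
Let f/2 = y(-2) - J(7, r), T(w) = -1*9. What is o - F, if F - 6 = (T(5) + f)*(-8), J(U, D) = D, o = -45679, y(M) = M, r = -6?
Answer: -45693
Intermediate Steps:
T(w) = -9
f = 8 (f = 2*(-2 - 1*(-6)) = 2*(-2 + 6) = 2*4 = 8)
F = 14 (F = 6 + (-9 + 8)*(-8) = 6 - 1*(-8) = 6 + 8 = 14)
o - F = -45679 - 1*14 = -45679 - 14 = -45693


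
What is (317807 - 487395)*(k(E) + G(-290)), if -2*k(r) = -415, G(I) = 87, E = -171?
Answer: -49943666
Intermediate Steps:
k(r) = 415/2 (k(r) = -1/2*(-415) = 415/2)
(317807 - 487395)*(k(E) + G(-290)) = (317807 - 487395)*(415/2 + 87) = -169588*589/2 = -49943666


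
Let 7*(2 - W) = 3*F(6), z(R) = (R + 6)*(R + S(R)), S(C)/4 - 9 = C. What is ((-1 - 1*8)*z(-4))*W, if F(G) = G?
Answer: 1152/7 ≈ 164.57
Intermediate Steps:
S(C) = 36 + 4*C
z(R) = (6 + R)*(36 + 5*R) (z(R) = (R + 6)*(R + (36 + 4*R)) = (6 + R)*(36 + 5*R))
W = -4/7 (W = 2 - 3*6/7 = 2 - 1/7*18 = 2 - 18/7 = -4/7 ≈ -0.57143)
((-1 - 1*8)*z(-4))*W = ((-1 - 1*8)*(216 + 5*(-4)**2 + 66*(-4)))*(-4/7) = ((-1 - 8)*(216 + 5*16 - 264))*(-4/7) = -9*(216 + 80 - 264)*(-4/7) = -9*32*(-4/7) = -288*(-4/7) = 1152/7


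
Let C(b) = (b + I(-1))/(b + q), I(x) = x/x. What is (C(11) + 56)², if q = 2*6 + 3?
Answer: 538756/169 ≈ 3187.9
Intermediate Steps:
I(x) = 1
q = 15 (q = 12 + 3 = 15)
C(b) = (1 + b)/(15 + b) (C(b) = (b + 1)/(b + 15) = (1 + b)/(15 + b))
(C(11) + 56)² = ((1 + 11)/(15 + 11) + 56)² = (12/26 + 56)² = ((1/26)*12 + 56)² = (6/13 + 56)² = (734/13)² = 538756/169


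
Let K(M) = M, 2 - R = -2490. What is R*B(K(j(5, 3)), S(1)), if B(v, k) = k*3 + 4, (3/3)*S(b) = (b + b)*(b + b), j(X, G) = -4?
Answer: 39872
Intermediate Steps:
R = 2492 (R = 2 - 1*(-2490) = 2 + 2490 = 2492)
S(b) = 4*b² (S(b) = (b + b)*(b + b) = (2*b)*(2*b) = 4*b²)
B(v, k) = 4 + 3*k (B(v, k) = 3*k + 4 = 4 + 3*k)
R*B(K(j(5, 3)), S(1)) = 2492*(4 + 3*(4*1²)) = 2492*(4 + 3*(4*1)) = 2492*(4 + 3*4) = 2492*(4 + 12) = 2492*16 = 39872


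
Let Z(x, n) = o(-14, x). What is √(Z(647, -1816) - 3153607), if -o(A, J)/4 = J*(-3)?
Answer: I*√3145843 ≈ 1773.7*I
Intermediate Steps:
o(A, J) = 12*J (o(A, J) = -4*J*(-3) = -(-12)*J = 12*J)
Z(x, n) = 12*x
√(Z(647, -1816) - 3153607) = √(12*647 - 3153607) = √(7764 - 3153607) = √(-3145843) = I*√3145843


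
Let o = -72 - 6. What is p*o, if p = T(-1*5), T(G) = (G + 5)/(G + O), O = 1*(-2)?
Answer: 0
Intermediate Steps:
O = -2
o = -78
T(G) = (5 + G)/(-2 + G) (T(G) = (G + 5)/(G - 2) = (5 + G)/(-2 + G))
p = 0 (p = (5 - 1*5)/(-2 - 1*5) = (5 - 5)/(-2 - 5) = 0/(-7) = -⅐*0 = 0)
p*o = 0*(-78) = 0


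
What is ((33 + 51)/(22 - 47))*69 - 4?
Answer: -5896/25 ≈ -235.84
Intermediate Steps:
((33 + 51)/(22 - 47))*69 - 4 = (84/(-25))*69 - 4 = (84*(-1/25))*69 - 4 = -84/25*69 - 4 = -5796/25 - 4 = -5896/25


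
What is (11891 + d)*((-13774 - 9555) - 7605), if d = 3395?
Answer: -472857124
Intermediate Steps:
(11891 + d)*((-13774 - 9555) - 7605) = (11891 + 3395)*((-13774 - 9555) - 7605) = 15286*(-23329 - 7605) = 15286*(-30934) = -472857124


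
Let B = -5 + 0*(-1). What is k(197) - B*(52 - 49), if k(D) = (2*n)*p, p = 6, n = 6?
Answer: 87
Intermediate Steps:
B = -5 (B = -5 + 0 = -5)
k(D) = 72 (k(D) = (2*6)*6 = 12*6 = 72)
k(197) - B*(52 - 49) = 72 - (-5)*(52 - 49) = 72 - (-5)*3 = 72 - 1*(-15) = 72 + 15 = 87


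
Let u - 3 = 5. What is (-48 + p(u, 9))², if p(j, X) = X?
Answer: 1521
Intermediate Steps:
u = 8 (u = 3 + 5 = 8)
(-48 + p(u, 9))² = (-48 + 9)² = (-39)² = 1521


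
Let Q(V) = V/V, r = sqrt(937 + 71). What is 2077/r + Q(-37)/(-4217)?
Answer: -1/4217 + 2077*sqrt(7)/84 ≈ 65.419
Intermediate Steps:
r = 12*sqrt(7) (r = sqrt(1008) = 12*sqrt(7) ≈ 31.749)
Q(V) = 1
2077/r + Q(-37)/(-4217) = 2077/((12*sqrt(7))) + 1/(-4217) = 2077*(sqrt(7)/84) + 1*(-1/4217) = 2077*sqrt(7)/84 - 1/4217 = -1/4217 + 2077*sqrt(7)/84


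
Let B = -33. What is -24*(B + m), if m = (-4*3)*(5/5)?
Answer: 1080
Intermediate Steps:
m = -12 (m = -60/5 = -12*1 = -12)
-24*(B + m) = -24*(-33 - 12) = -24*(-45) = 1080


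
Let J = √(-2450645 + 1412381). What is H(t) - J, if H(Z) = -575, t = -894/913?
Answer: -575 - 2*I*√259566 ≈ -575.0 - 1019.0*I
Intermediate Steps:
J = 2*I*√259566 (J = √(-1038264) = 2*I*√259566 ≈ 1019.0*I)
t = -894/913 (t = -894*1/913 = -894/913 ≈ -0.97919)
H(t) - J = -575 - 2*I*√259566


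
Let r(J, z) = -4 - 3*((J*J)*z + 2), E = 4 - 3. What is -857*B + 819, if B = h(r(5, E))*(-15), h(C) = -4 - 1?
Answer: -63456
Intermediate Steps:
E = 1
r(J, z) = -10 - 3*z*J**2 (r(J, z) = -4 - 3*(J**2*z + 2) = -4 - 3*(z*J**2 + 2) = -4 - 3*(2 + z*J**2) = -4 + (-6 - 3*z*J**2) = -10 - 3*z*J**2)
h(C) = -5
B = 75 (B = -5*(-15) = 75)
-857*B + 819 = -857*75 + 819 = -64275 + 819 = -63456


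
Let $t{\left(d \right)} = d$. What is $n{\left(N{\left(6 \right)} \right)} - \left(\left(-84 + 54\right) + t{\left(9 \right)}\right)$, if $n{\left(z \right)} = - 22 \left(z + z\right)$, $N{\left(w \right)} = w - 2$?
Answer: $-155$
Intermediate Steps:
$N{\left(w \right)} = -2 + w$
$n{\left(z \right)} = - 44 z$ ($n{\left(z \right)} = - 22 \cdot 2 z = - 44 z$)
$n{\left(N{\left(6 \right)} \right)} - \left(\left(-84 + 54\right) + t{\left(9 \right)}\right) = - 44 \left(-2 + 6\right) - \left(\left(-84 + 54\right) + 9\right) = \left(-44\right) 4 - \left(-30 + 9\right) = -176 - -21 = -176 + 21 = -155$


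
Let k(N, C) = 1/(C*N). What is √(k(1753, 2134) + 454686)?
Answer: √6363034011792649246/3740902 ≈ 674.30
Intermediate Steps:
k(N, C) = 1/(C*N)
√(k(1753, 2134) + 454686) = √(1/(2134*1753) + 454686) = √((1/2134)*(1/1753) + 454686) = √(1/3740902 + 454686) = √(1700935766773/3740902) = √6363034011792649246/3740902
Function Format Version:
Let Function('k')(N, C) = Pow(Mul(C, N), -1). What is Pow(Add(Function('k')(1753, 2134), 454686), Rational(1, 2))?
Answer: Mul(Rational(1, 3740902), Pow(6363034011792649246, Rational(1, 2))) ≈ 674.30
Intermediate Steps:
Function('k')(N, C) = Mul(Pow(C, -1), Pow(N, -1))
Pow(Add(Function('k')(1753, 2134), 454686), Rational(1, 2)) = Pow(Add(Mul(Pow(2134, -1), Pow(1753, -1)), 454686), Rational(1, 2)) = Pow(Add(Mul(Rational(1, 2134), Rational(1, 1753)), 454686), Rational(1, 2)) = Pow(Add(Rational(1, 3740902), 454686), Rational(1, 2)) = Pow(Rational(1700935766773, 3740902), Rational(1, 2)) = Mul(Rational(1, 3740902), Pow(6363034011792649246, Rational(1, 2)))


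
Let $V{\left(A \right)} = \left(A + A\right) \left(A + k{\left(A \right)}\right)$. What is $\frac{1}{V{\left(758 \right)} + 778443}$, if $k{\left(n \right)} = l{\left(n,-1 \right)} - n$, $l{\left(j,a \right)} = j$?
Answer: $\frac{1}{1927571} \approx 5.1879 \cdot 10^{-7}$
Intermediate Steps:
$k{\left(n \right)} = 0$ ($k{\left(n \right)} = n - n = 0$)
$V{\left(A \right)} = 2 A^{2}$ ($V{\left(A \right)} = \left(A + A\right) \left(A + 0\right) = 2 A A = 2 A^{2}$)
$\frac{1}{V{\left(758 \right)} + 778443} = \frac{1}{2 \cdot 758^{2} + 778443} = \frac{1}{2 \cdot 574564 + 778443} = \frac{1}{1149128 + 778443} = \frac{1}{1927571}$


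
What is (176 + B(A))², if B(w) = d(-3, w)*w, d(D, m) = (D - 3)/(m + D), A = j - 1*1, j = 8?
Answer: 109561/4 ≈ 27390.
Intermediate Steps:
A = 7 (A = 8 - 1*1 = 8 - 1 = 7)
d(D, m) = (-3 + D)/(D + m)
B(w) = -6*w/(-3 + w) (B(w) = ((-3 - 3)/(-3 + w))*w = (-6/(-3 + w))*w = -6*w/(-3 + w))
(176 + B(A))² = (176 - 6*7/(-3 + 7))² = (176 - 6*7/4)² = (176 - 6*7*¼)² = (176 - 21/2)² = (331/2)² = 109561/4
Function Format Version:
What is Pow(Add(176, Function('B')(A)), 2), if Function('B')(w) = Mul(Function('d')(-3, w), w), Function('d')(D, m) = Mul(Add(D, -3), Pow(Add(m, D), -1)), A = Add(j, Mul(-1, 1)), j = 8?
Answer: Rational(109561, 4) ≈ 27390.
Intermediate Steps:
A = 7 (A = Add(8, Mul(-1, 1)) = Add(8, -1) = 7)
Function('d')(D, m) = Mul(Pow(Add(D, m), -1), Add(-3, D)) (Function('d')(D, m) = Mul(Add(-3, D), Pow(Add(D, m), -1)) = Mul(Pow(Add(D, m), -1), Add(-3, D)))
Function('B')(w) = Mul(-6, w, Pow(Add(-3, w), -1)) (Function('B')(w) = Mul(Mul(Pow(Add(-3, w), -1), Add(-3, -3)), w) = Mul(Mul(Pow(Add(-3, w), -1), -6), w) = Mul(Mul(-6, Pow(Add(-3, w), -1)), w) = Mul(-6, w, Pow(Add(-3, w), -1)))
Pow(Add(176, Function('B')(A)), 2) = Pow(Add(176, Mul(-6, 7, Pow(Add(-3, 7), -1))), 2) = Pow(Add(176, Mul(-6, 7, Pow(4, -1))), 2) = Pow(Add(176, Mul(-6, 7, Rational(1, 4))), 2) = Pow(Add(176, Rational(-21, 2)), 2) = Pow(Rational(331, 2), 2) = Rational(109561, 4)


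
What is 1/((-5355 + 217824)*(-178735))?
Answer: -1/37975646715 ≈ -2.6333e-11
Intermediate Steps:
1/((-5355 + 217824)*(-178735)) = -1/178735/212469 = (1/212469)*(-1/178735) = -1/37975646715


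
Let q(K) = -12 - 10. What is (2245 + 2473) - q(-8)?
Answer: 4740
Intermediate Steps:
q(K) = -22
(2245 + 2473) - q(-8) = (2245 + 2473) - 1*(-22) = 4718 + 22 = 4740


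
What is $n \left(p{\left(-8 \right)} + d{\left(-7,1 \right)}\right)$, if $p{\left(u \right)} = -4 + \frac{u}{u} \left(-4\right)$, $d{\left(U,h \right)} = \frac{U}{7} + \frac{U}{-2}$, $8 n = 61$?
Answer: $- \frac{671}{16} \approx -41.938$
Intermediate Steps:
$n = \frac{61}{8}$ ($n = \frac{1}{8} \cdot 61 = \frac{61}{8} \approx 7.625$)
$d{\left(U,h \right)} = - \frac{5 U}{14}$ ($d{\left(U,h \right)} = U \frac{1}{7} + U \left(- \frac{1}{2}\right) = \frac{U}{7} - \frac{U}{2} = - \frac{5 U}{14}$)
$p{\left(u \right)} = -8$ ($p{\left(u \right)} = -4 + 1 \left(-4\right) = -4 - 4 = -8$)
$n \left(p{\left(-8 \right)} + d{\left(-7,1 \right)}\right) = \frac{61 \left(-8 - - \frac{5}{2}\right)}{8} = \frac{61 \left(-8 + \frac{5}{2}\right)}{8} = \frac{61}{8} \left(- \frac{11}{2}\right) = - \frac{671}{16}$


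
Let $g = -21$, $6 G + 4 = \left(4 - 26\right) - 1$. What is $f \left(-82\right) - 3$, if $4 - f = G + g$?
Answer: $-2422$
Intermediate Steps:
$G = - \frac{9}{2}$ ($G = - \frac{2}{3} + \frac{\left(4 - 26\right) - 1}{6} = - \frac{2}{3} + \frac{-22 - 1}{6} = - \frac{2}{3} + \frac{1}{6} \left(-23\right) = - \frac{2}{3} - \frac{23}{6} = - \frac{9}{2} \approx -4.5$)
$f = \frac{59}{2}$ ($f = 4 - \left(- \frac{9}{2} - 21\right) = 4 - - \frac{51}{2} = 4 + \frac{51}{2} = \frac{59}{2} \approx 29.5$)
$f \left(-82\right) - 3 = \frac{59}{2} \left(-82\right) - 3 = -2419 - 3 = -2422$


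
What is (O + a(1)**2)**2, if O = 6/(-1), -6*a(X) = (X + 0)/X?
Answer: 46225/1296 ≈ 35.667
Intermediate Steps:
a(X) = -1/6 (a(X) = -(X + 0)/(6*X) = -X/(6*X) = -1/6*1 = -1/6)
O = -6 (O = -1*6 = -6)
(O + a(1)**2)**2 = (-6 + (-1/6)**2)**2 = (-6 + 1/36)**2 = (-215/36)**2 = 46225/1296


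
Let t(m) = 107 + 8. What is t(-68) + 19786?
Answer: 19901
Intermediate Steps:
t(m) = 115
t(-68) + 19786 = 115 + 19786 = 19901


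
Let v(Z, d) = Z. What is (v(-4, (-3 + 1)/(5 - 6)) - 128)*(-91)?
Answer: 12012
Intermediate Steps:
(v(-4, (-3 + 1)/(5 - 6)) - 128)*(-91) = (-4 - 128)*(-91) = -132*(-91) = 12012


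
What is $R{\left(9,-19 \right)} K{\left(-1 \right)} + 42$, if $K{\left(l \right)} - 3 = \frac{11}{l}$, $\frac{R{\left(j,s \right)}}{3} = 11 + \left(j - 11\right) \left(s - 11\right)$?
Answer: $-1662$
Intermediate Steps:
$R{\left(j,s \right)} = 33 + 3 \left(-11 + j\right) \left(-11 + s\right)$ ($R{\left(j,s \right)} = 3 \left(11 + \left(j - 11\right) \left(s - 11\right)\right) = 3 \left(11 + \left(-11 + j\right) \left(-11 + s\right)\right) = 33 + 3 \left(-11 + j\right) \left(-11 + s\right)$)
$K{\left(l \right)} = 3 + \frac{11}{l}$
$R{\left(9,-19 \right)} K{\left(-1 \right)} + 42 = \left(396 - 297 - -627 + 3 \cdot 9 \left(-19\right)\right) \left(3 + \frac{11}{-1}\right) + 42 = \left(396 - 297 + 627 - 513\right) \left(3 + 11 \left(-1\right)\right) + 42 = 213 \left(3 - 11\right) + 42 = 213 \left(-8\right) + 42 = -1704 + 42 = -1662$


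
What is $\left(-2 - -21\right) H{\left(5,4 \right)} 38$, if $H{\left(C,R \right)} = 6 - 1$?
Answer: $3610$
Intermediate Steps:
$H{\left(C,R \right)} = 5$ ($H{\left(C,R \right)} = 6 - 1 = 5$)
$\left(-2 - -21\right) H{\left(5,4 \right)} 38 = \left(-2 - -21\right) 5 \cdot 38 = \left(-2 + 21\right) 5 \cdot 38 = 19 \cdot 5 \cdot 38 = 95 \cdot 38 = 3610$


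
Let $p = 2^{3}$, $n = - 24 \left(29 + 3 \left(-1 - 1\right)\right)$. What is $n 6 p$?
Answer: $-26496$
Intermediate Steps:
$n = -552$ ($n = - 24 \left(29 + 3 \left(-2\right)\right) = - 24 \left(29 - 6\right) = \left(-24\right) 23 = -552$)
$p = 8$
$n 6 p = - 552 \cdot 6 \cdot 8 = \left(-552\right) 48 = -26496$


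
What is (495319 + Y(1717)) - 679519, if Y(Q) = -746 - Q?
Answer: -186663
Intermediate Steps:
(495319 + Y(1717)) - 679519 = (495319 + (-746 - 1*1717)) - 679519 = (495319 + (-746 - 1717)) - 679519 = (495319 - 2463) - 679519 = 492856 - 679519 = -186663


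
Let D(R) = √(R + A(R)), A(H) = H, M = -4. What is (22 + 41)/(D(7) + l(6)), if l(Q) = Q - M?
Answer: 315/43 - 63*√14/86 ≈ 4.5846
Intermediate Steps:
l(Q) = 4 + Q (l(Q) = Q - 1*(-4) = Q + 4 = 4 + Q)
D(R) = √2*√R (D(R) = √(R + R) = √(2*R) = √2*√R)
(22 + 41)/(D(7) + l(6)) = (22 + 41)/(√2*√7 + (4 + 6)) = 63/(√14 + 10) = 63/(10 + √14)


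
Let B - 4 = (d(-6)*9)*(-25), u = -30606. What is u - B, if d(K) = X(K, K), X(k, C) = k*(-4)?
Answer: -25210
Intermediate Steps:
X(k, C) = -4*k
d(K) = -4*K
B = -5396 (B = 4 + (-4*(-6)*9)*(-25) = 4 + (24*9)*(-25) = 4 + 216*(-25) = 4 - 5400 = -5396)
u - B = -30606 - 1*(-5396) = -30606 + 5396 = -25210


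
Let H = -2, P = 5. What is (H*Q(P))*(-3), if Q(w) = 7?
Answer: 42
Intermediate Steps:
(H*Q(P))*(-3) = -2*7*(-3) = -14*(-3) = 42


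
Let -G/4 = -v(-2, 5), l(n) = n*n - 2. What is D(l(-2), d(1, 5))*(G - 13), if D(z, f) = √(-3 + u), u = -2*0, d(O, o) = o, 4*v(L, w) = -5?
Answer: -18*I*√3 ≈ -31.177*I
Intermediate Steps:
l(n) = -2 + n² (l(n) = n² - 2 = -2 + n²)
v(L, w) = -5/4 (v(L, w) = (¼)*(-5) = -5/4)
u = 0
D(z, f) = I*√3 (D(z, f) = √(-3 + 0) = √(-3) = I*√3)
G = -5 (G = -(-4)*(-5)/4 = -4*5/4 = -5)
D(l(-2), d(1, 5))*(G - 13) = (I*√3)*(-5 - 13) = (I*√3)*(-18) = -18*I*√3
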